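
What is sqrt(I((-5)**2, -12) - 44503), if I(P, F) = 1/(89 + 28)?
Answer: 5*I*sqrt(2707562)/39 ≈ 210.96*I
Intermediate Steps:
I(P, F) = 1/117
sqrt(I((-5)**2, -12) - 44503) = sqrt(1/117 - 44503) = sqrt(-5206850/117) = 5*I*sqrt(2707562)/39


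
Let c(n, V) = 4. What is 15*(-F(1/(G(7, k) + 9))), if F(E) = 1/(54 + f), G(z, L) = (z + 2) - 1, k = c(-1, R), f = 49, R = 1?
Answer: -15/103 ≈ -0.14563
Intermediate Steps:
k = 4
G(z, L) = 1 + z (G(z, L) = (2 + z) - 1 = 1 + z)
F(E) = 1/103 (F(E) = 1/(54 + 49) = 1/103)
15*(-F(1/(G(7, k) + 9))) = 15*(-1*1/103) = 15*(-1/103) = -15/103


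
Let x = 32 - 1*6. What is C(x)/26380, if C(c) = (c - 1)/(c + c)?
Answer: 5/274352 ≈ 1.8225e-5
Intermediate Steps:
x = 26 (x = 32 - 6 = 26)
C(c) = (-1 + c)/(2*c) (C(c) = (-1 + c)/((2*c)) = (-1 + c)*(1/(2*c)) = (-1 + c)/(2*c))
C(x)/26380 = ((½)*(-1 + 26)/26)/26380 = ((½)*(1/26)*25)*(1/26380) = (25/52)*(1/26380) = 5/274352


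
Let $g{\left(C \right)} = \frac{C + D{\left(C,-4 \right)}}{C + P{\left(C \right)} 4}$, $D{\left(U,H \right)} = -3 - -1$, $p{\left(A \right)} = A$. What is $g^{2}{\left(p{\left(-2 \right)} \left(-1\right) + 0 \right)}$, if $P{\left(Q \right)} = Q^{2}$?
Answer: $0$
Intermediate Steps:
$D{\left(U,H \right)} = -2$ ($D{\left(U,H \right)} = -3 + 1 = -2$)
$g{\left(C \right)} = \frac{-2 + C}{C + 4 C^{2}}$ ($g{\left(C \right)} = \frac{C - 2}{C + C^{2} \cdot 4} = \frac{-2 + C}{C + 4 C^{2}}$)
$g^{2}{\left(p{\left(-2 \right)} \left(-1\right) + 0 \right)} = \left(\frac{-2 + \left(\left(-2\right) \left(-1\right) + 0\right)}{\left(\left(-2\right) \left(-1\right) + 0\right) \left(1 + 4 \left(\left(-2\right) \left(-1\right) + 0\right)\right)}\right)^{2} = \left(\frac{-2 + \left(2 + 0\right)}{\left(2 + 0\right) \left(1 + 4 \left(2 + 0\right)\right)}\right)^{2} = \left(\frac{-2 + 2}{2 \left(1 + 4 \cdot 2\right)}\right)^{2} = \left(\frac{1}{2} \frac{1}{1 + 8} \cdot 0\right)^{2} = \left(\frac{1}{2} \cdot \frac{1}{9} \cdot 0\right)^{2} = 0^{2} = 0$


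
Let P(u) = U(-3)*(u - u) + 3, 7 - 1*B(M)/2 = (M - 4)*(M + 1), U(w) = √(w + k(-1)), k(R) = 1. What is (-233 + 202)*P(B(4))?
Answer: -93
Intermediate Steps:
U(w) = √(1 + w) (U(w) = √(w + 1) = √(1 + w))
B(M) = 14 - 2*(1 + M)*(-4 + M) (B(M) = 14 - 2*(M - 4)*(M + 1) = 14 - 2*(-4 + M)*(1 + M) = 14 - 2*(1 + M)*(-4 + M))
P(u) = 3 (P(u) = √(1 - 3)*(u - u) + 3 = √(-2)*0 + 3 = (I*√2)*0 + 3 = 0 + 3 = 3)
(-233 + 202)*P(B(4)) = (-233 + 202)*3 = -31*3 = -93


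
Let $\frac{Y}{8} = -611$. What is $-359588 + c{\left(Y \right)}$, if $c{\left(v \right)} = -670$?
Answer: $-360258$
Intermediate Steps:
$Y = -4888$ ($Y = 8 \left(-611\right) = -4888$)
$-359588 + c{\left(Y \right)} = -359588 - 670 = -360258$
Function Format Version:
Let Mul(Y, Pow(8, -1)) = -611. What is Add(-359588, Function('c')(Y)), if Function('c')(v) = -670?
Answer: -360258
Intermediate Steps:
Y = -4888 (Y = Mul(8, -611) = -4888)
Add(-359588, Function('c')(Y)) = Add(-359588, -670) = -360258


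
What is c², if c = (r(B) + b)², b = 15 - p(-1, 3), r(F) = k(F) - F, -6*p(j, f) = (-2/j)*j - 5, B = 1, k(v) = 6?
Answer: 163047361/1296 ≈ 1.2581e+5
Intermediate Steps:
p(j, f) = 7/6 (p(j, f) = -((-2/j)*j - 5)/6 = -(-2 - 5)/6 = -⅙*(-7) = 7/6)
r(F) = 6 - F
b = 83/6 (b = 15 - 1*7/6 = 15 - 7/6 = 83/6 ≈ 13.833)
c = 12769/36 (c = ((6 - 1*1) + 83/6)² = ((6 - 1) + 83/6)² = (5 + 83/6)² = (113/6)² = 12769/36 ≈ 354.69)
c² = (12769/36)² = 163047361/1296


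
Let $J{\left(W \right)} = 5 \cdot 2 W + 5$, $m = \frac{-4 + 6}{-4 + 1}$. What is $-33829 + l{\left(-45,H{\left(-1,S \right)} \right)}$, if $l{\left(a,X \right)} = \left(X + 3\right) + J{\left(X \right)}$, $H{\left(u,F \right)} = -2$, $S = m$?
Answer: $-33843$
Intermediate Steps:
$m = - \frac{2}{3}$ ($m = \frac{2}{-3} = 2 \left(- \frac{1}{3}\right) = - \frac{2}{3} \approx -0.66667$)
$S = - \frac{2}{3} \approx -0.66667$
$J{\left(W \right)} = 5 + 10 W$ ($J{\left(W \right)} = 10 W + 5 = 5 + 10 W$)
$l{\left(a,X \right)} = 8 + 11 X$ ($l{\left(a,X \right)} = \left(X + 3\right) + \left(5 + 10 X\right) = \left(3 + X\right) + \left(5 + 10 X\right) = 8 + 11 X$)
$-33829 + l{\left(-45,H{\left(-1,S \right)} \right)} = -33829 + \left(8 + 11 \left(-2\right)\right) = -33829 + \left(8 - 22\right) = -33829 - 14 = -33843$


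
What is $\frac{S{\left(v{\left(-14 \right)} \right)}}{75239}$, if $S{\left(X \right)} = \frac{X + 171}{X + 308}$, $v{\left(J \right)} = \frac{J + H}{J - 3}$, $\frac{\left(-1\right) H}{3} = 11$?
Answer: $\frac{2954}{397487637} \approx 7.4317 \cdot 10^{-6}$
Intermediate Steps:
$H = -33$ ($H = \left(-3\right) 11 = -33$)
$v{\left(J \right)} = \frac{-33 + J}{-3 + J}$ ($v{\left(J \right)} = \frac{J - 33}{J - 3} = \frac{-33 + J}{-3 + J}$)
$S{\left(X \right)} = \frac{171 + X}{308 + X}$
$\frac{S{\left(v{\left(-14 \right)} \right)}}{75239} = \frac{\frac{1}{308 + \frac{-33 - 14}{-3 - 14}} \left(171 + \frac{-33 - 14}{-3 - 14}\right)}{75239} = \frac{171 + \frac{1}{-17} \left(-47\right)}{308 + \frac{1}{-17} \left(-47\right)} \frac{1}{75239} = \frac{171 - - \frac{47}{17}}{308 - - \frac{47}{17}} \cdot \frac{1}{75239} = \frac{171 + \frac{47}{17}}{308 + \frac{47}{17}} \cdot \frac{1}{75239} = \frac{1}{\frac{5283}{17}} \cdot \frac{2954}{17} \cdot \frac{1}{75239} = \frac{17}{5283} \cdot \frac{2954}{17} \cdot \frac{1}{75239} = \frac{2954}{5283} \cdot \frac{1}{75239} = \frac{2954}{397487637}$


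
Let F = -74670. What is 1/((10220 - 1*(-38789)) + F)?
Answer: -1/25661 ≈ -3.8970e-5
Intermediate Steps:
1/((10220 - 1*(-38789)) + F) = 1/((10220 - 1*(-38789)) - 74670) = 1/((10220 + 38789) - 74670) = 1/(49009 - 74670) = 1/(-25661) = -1/25661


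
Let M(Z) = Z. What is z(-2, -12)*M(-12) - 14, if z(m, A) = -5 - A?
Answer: -98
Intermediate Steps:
z(-2, -12)*M(-12) - 14 = (-5 - 1*(-12))*(-12) - 14 = (-5 + 12)*(-12) - 14 = 7*(-12) - 14 = -84 - 14 = -98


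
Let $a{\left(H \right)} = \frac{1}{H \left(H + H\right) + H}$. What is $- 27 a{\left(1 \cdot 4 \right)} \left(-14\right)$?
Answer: $\frac{21}{2} \approx 10.5$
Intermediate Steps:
$a{\left(H \right)} = \frac{1}{H + 2 H^{2}}$ ($a{\left(H \right)} = \frac{1}{H 2 H + H} = \frac{1}{2 H^{2} + H} = \frac{1}{H + 2 H^{2}}$)
$- 27 a{\left(1 \cdot 4 \right)} \left(-14\right) = - 27 \frac{1}{1 \cdot 4 \left(1 + 2 \cdot 1 \cdot 4\right)} \left(-14\right) = - 27 \frac{1}{4 \left(1 + 2 \cdot 4\right)} \left(-14\right) = - 27 \frac{1}{4 \left(1 + 8\right)} \left(-14\right) = - 27 \frac{1}{4 \cdot 9} \left(-14\right) = - 27 \cdot \frac{1}{4} \cdot \frac{1}{9} \left(-14\right) = \left(-27\right) \frac{1}{36} \left(-14\right) = \left(- \frac{3}{4}\right) \left(-14\right) = \frac{21}{2}$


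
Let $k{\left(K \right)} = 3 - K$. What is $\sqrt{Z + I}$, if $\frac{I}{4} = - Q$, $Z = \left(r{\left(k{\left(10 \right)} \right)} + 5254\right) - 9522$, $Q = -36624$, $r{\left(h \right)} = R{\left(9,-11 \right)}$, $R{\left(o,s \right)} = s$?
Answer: $\sqrt{142217} \approx 377.12$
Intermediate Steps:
$r{\left(h \right)} = -11$
$Z = -4279$ ($Z = \left(-11 + 5254\right) - 9522 = 5243 - 9522 = -4279$)
$I = 146496$ ($I = 4 \left(\left(-1\right) \left(-36624\right)\right) = 4 \cdot 36624 = 146496$)
$\sqrt{Z + I} = \sqrt{-4279 + 146496} = \sqrt{142217}$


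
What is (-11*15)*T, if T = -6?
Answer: 990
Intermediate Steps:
(-11*15)*T = -11*15*(-6) = -165*(-6) = 990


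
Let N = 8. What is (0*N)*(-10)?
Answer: 0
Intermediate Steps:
(0*N)*(-10) = (0*8)*(-10) = 0*(-10) = 0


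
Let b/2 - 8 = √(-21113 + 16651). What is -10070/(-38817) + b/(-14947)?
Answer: 7889222/30536721 - 2*I*√4462/14947 ≈ 0.25835 - 0.008938*I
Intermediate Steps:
b = 16 + 2*I*√4462 (b = 16 + 2*√(-21113 + 16651) = 16 + 2*√(-4462) = 16 + 2*(I*√4462) = 16 + 2*I*√4462 ≈ 16.0 + 133.6*I)
-10070/(-38817) + b/(-14947) = -10070/(-38817) + (16 + 2*I*√4462)/(-14947) = -10070*(-1/38817) + (16 + 2*I*√4462)*(-1/14947) = 530/2043 + (-16/14947 - 2*I*√4462/14947) = 7889222/30536721 - 2*I*√4462/14947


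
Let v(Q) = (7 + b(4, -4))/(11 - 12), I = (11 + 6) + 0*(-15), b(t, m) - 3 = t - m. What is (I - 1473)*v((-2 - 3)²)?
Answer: 26208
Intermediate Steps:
b(t, m) = 3 + t - m (b(t, m) = 3 + (t - m) = 3 + t - m)
I = 17 (I = 17 + 0 = 17)
v(Q) = -18 (v(Q) = (7 + (3 + 4 - 1*(-4)))/(11 - 12) = (7 + (3 + 4 + 4))/(-1) = (7 + 11)*(-1) = 18*(-1) = -18)
(I - 1473)*v((-2 - 3)²) = (17 - 1473)*(-18) = -1456*(-18) = 26208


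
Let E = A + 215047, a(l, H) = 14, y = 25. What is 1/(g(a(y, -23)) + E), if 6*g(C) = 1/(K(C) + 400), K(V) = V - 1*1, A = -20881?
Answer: 2478/481143349 ≈ 5.1502e-6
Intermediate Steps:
K(V) = -1 + V (K(V) = V - 1 = -1 + V)
g(C) = 1/(6*(399 + C)) (g(C) = 1/(6*((-1 + C) + 400)) = 1/(6*(399 + C)))
E = 194166 (E = -20881 + 215047 = 194166)
1/(g(a(y, -23)) + E) = 1/(1/(6*(399 + 14)) + 194166) = 1/((1/6)/413 + 194166) = 1/((1/6)*(1/413) + 194166) = 1/(1/2478 + 194166) = 1/(481143349/2478) = 2478/481143349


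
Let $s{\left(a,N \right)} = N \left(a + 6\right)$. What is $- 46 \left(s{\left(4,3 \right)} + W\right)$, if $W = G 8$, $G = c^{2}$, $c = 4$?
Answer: $-7268$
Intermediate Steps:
$G = 16$ ($G = 4^{2} = 16$)
$W = 128$ ($W = 16 \cdot 8 = 128$)
$s{\left(a,N \right)} = N \left(6 + a\right)$
$- 46 \left(s{\left(4,3 \right)} + W\right) = - 46 \left(3 \left(6 + 4\right) + 128\right) = - 46 \left(3 \cdot 10 + 128\right) = - 46 \left(30 + 128\right) = \left(-46\right) 158 = -7268$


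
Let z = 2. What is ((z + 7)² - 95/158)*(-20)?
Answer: -127030/79 ≈ -1608.0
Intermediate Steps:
((z + 7)² - 95/158)*(-20) = ((2 + 7)² - 95/158)*(-20) = (9² - 95*1/158)*(-20) = (81 - 95/158)*(-20) = (12703/158)*(-20) = -127030/79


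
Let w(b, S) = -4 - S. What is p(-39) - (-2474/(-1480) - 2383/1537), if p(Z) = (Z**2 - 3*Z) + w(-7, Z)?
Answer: 1902698891/1137380 ≈ 1672.9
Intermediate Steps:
p(Z) = -4 + Z**2 - 4*Z (p(Z) = (Z**2 - 3*Z) + (-4 - Z) = -4 + Z**2 - 4*Z)
p(-39) - (-2474/(-1480) - 2383/1537) = (-4 + (-39)**2 - 4*(-39)) - (-2474/(-1480) - 2383/1537) = (-4 + 1521 + 156) - (-2474*(-1/1480) - 2383*1/1537) = 1673 - (1237/740 - 2383/1537) = 1673 - 1*137849/1137380 = 1673 - 137849/1137380 = 1902698891/1137380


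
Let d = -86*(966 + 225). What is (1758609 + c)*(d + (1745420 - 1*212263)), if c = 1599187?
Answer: 4804102828876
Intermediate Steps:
d = -102426 (d = -86*1191 = -102426)
(1758609 + c)*(d + (1745420 - 1*212263)) = (1758609 + 1599187)*(-102426 + (1745420 - 1*212263)) = 3357796*(-102426 + (1745420 - 212263)) = 3357796*(-102426 + 1533157) = 3357796*1430731 = 4804102828876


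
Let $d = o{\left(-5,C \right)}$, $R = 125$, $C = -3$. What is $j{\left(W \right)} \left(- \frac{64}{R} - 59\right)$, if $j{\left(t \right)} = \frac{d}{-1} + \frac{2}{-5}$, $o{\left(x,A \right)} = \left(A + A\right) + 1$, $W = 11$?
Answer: $- \frac{171097}{625} \approx -273.76$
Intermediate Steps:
$o{\left(x,A \right)} = 1 + 2 A$ ($o{\left(x,A \right)} = 2 A + 1 = 1 + 2 A$)
$d = -5$ ($d = 1 + 2 \left(-3\right) = 1 - 6 = -5$)
$j{\left(t \right)} = \frac{23}{5}$ ($j{\left(t \right)} = - \frac{5}{-1} + \frac{2}{-5} = \left(-5\right) \left(-1\right) + 2 \left(- \frac{1}{5}\right) = 5 - \frac{2}{5} = \frac{23}{5}$)
$j{\left(W \right)} \left(- \frac{64}{R} - 59\right) = \frac{23 \left(- \frac{64}{125} - 59\right)}{5} = \frac{23}{5} \left(- \frac{7439}{125}\right) = - \frac{171097}{625}$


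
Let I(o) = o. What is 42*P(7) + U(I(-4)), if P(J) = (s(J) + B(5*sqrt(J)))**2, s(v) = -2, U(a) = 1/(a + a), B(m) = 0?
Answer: 1343/8 ≈ 167.88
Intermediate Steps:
U(a) = 1/(2*a)
P(J) = 4 (P(J) = (-2 + 0)**2 = (-2)**2 = 4)
42*P(7) + U(I(-4)) = 42*4 + (1/2)/(-4) = 168 + (1/2)*(-1/4) = 168 - 1/8 = 1343/8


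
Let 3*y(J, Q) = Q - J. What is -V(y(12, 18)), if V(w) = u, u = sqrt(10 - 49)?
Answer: -I*sqrt(39) ≈ -6.245*I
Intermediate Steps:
y(J, Q) = -J/3 + Q/3 (y(J, Q) = (Q - J)/3 = -J/3 + Q/3)
u = I*sqrt(39) (u = sqrt(-39) = I*sqrt(39) ≈ 6.245*I)
V(w) = I*sqrt(39)
-V(y(12, 18)) = -I*sqrt(39)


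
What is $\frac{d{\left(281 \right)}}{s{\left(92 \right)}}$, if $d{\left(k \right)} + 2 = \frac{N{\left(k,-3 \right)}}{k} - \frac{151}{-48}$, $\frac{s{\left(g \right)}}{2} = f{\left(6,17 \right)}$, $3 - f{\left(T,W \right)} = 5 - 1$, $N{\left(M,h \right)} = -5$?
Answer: $- \frac{15215}{26976} \approx -0.56402$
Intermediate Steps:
$f{\left(T,W \right)} = -1$ ($f{\left(T,W \right)} = 3 - \left(5 - 1\right) = 3 - 4 = -1$)
$s{\left(g \right)} = -2$ ($s{\left(g \right)} = 2 \left(-1\right) = -2$)
$d{\left(k \right)} = \frac{55}{48} - \frac{5}{k}$ ($d{\left(k \right)} = -2 - \left(- \frac{151}{48} + \frac{5}{k}\right) = -2 + \left(- \frac{5}{k} + \frac{151}{48}\right) = -2 + \left(\frac{151}{48} - \frac{5}{k}\right) = \frac{55}{48} - \frac{5}{k}$)
$\frac{d{\left(281 \right)}}{s{\left(92 \right)}} = \frac{\frac{55}{48} - \frac{5}{281}}{-2} = \left(\frac{55}{48} - \frac{5}{281}\right) \left(- \frac{1}{2}\right) = \frac{15215}{13488} \left(- \frac{1}{2}\right) = - \frac{15215}{26976}$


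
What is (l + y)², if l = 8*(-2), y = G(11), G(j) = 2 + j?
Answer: 9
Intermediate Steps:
y = 13 (y = 2 + 11 = 13)
l = -16
(l + y)² = (-16 + 13)² = (-3)² = 9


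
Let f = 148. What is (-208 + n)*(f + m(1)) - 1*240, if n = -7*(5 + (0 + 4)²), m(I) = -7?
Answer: -50295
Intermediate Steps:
n = -147 (n = -7*(5 + 4²) = -7*(5 + 16) = -7*21 = -147)
(-208 + n)*(f + m(1)) - 1*240 = (-208 - 147)*(148 - 7) - 1*240 = -355*141 - 240 = -50055 - 240 = -50295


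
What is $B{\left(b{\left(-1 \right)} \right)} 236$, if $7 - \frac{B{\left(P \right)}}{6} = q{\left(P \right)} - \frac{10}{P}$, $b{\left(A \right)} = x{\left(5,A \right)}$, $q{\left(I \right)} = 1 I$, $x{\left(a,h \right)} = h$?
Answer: $-2832$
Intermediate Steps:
$q{\left(I \right)} = I$
$b{\left(A \right)} = A$
$B{\left(P \right)} = 42 - 6 P + \frac{60}{P}$ ($B{\left(P \right)} = 42 - 6 \left(P - \frac{10}{P}\right) = 42 - \left(- \frac{60}{P} + 6 P\right) = 42 - 6 P + \frac{60}{P}$)
$B{\left(b{\left(-1 \right)} \right)} 236 = \left(42 - -6 + \frac{60}{-1}\right) 236 = \left(42 + 6 + 60 \left(-1\right)\right) 236 = \left(42 + 6 - 60\right) 236 = \left(-12\right) 236 = -2832$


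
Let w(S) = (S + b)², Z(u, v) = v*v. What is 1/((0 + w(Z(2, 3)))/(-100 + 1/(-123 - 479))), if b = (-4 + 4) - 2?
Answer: -60201/29498 ≈ -2.0409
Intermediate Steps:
Z(u, v) = v²
b = -2 (b = 0 - 2 = -2)
w(S) = (-2 + S)² (w(S) = (S - 2)² = (-2 + S)²)
1/((0 + w(Z(2, 3)))/(-100 + 1/(-123 - 479))) = 1/((0 + (-2 + 3²)²)/(-100 + 1/(-123 - 479))) = 1/((0 + (-2 + 9)²)/(-100 + 1/(-602))) = 1/((0 + 7²)/(-100 - 1/602)) = 1/((0 + 49)/(-60201/602)) = 1/(49*(-602/60201)) = 1/(-29498/60201) = -60201/29498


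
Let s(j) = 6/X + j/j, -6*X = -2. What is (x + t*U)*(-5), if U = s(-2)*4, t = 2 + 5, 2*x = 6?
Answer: -2675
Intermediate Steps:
x = 3 (x = (½)*6 = 3)
X = ⅓ (X = -⅙*(-2) = ⅓ ≈ 0.33333)
t = 7
s(j) = 19 (s(j) = 6/(⅓) + j/j = 6*3 + 1 = 18 + 1 = 19)
U = 76 (U = 19*4 = 76)
(x + t*U)*(-5) = (3 + 7*76)*(-5) = (3 + 532)*(-5) = 535*(-5) = -2675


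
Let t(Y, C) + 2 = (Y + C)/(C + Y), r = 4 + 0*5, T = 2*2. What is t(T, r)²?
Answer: 1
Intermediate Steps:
T = 4
r = 4 (r = 4 + 0 = 4)
t(Y, C) = -1 (t(Y, C) = -2 + (Y + C)/(C + Y) = -2 + (C + Y)/(C + Y) = -2 + 1 = -1)
t(T, r)² = (-1)² = 1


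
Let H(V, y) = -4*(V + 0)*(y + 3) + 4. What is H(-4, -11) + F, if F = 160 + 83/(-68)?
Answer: 2365/68 ≈ 34.779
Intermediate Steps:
H(V, y) = 4 - 4*V*(3 + y) (H(V, y) = -4*V*(3 + y) + 4 = 4 - 4*V*(3 + y))
F = 10797/68 (F = 160 + 83*(-1/68) = 160 - 83/68 = 10797/68 ≈ 158.78)
H(-4, -11) + F = (4 - 12*(-4) - 4*(-4)*(-11)) + 10797/68 = (4 + 48 - 176) + 10797/68 = -124 + 10797/68 = 2365/68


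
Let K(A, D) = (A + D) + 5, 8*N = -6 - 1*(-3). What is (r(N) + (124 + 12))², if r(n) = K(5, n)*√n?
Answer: 9452165/512 + 1309*I*√6/2 ≈ 18461.0 + 1603.2*I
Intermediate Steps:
N = -3/8 (N = (-6 - 1*(-3))/8 = (-6 + 3)/8 = (⅛)*(-3) = -3/8 ≈ -0.37500)
K(A, D) = 5 + A + D
r(n) = √n*(10 + n) (r(n) = (5 + 5 + n)*√n = (10 + n)*√n = √n*(10 + n))
(r(N) + (124 + 12))² = (√(-3/8)*(10 - 3/8) + (124 + 12))² = ((I*√6/4)*(77/8) + 136)² = (77*I*√6/32 + 136)² = (136 + 77*I*√6/32)²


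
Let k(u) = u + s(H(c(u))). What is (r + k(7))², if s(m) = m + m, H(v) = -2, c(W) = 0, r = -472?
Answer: 219961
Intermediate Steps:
s(m) = 2*m
k(u) = -4 + u (k(u) = u + 2*(-2) = u - 4 = -4 + u)
(r + k(7))² = (-472 + (-4 + 7))² = (-472 + 3)² = (-469)² = 219961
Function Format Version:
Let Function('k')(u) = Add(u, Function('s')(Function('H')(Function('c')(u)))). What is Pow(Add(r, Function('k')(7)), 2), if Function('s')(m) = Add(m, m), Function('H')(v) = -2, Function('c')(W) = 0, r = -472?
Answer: 219961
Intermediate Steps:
Function('s')(m) = Mul(2, m)
Function('k')(u) = Add(-4, u) (Function('k')(u) = Add(u, Mul(2, -2)) = Add(u, -4) = Add(-4, u))
Pow(Add(r, Function('k')(7)), 2) = Pow(Add(-472, Add(-4, 7)), 2) = Pow(Add(-472, 3), 2) = Pow(-469, 2) = 219961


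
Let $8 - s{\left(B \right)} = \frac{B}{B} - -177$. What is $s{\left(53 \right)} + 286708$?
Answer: $286538$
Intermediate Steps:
$s{\left(B \right)} = -170$ ($s{\left(B \right)} = 8 - \left(\frac{B}{B} - -177\right) = 8 - \left(1 + 177\right) = 8 - 178 = -170$)
$s{\left(53 \right)} + 286708 = -170 + 286708 = 286538$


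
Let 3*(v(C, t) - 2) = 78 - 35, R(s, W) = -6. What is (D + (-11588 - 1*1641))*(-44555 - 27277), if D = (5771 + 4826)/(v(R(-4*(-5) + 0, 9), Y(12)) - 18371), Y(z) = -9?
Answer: 6540963080613/6883 ≈ 9.5031e+8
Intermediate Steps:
v(C, t) = 49/3 (v(C, t) = 2 + (78 - 35)/3 = 2 + (1/3)*43 = 2 + 43/3 = 49/3)
D = -31791/55064 (D = (5771 + 4826)/(49/3 - 18371) = 10597/(-55064/3) = 10597*(-3/55064) = -31791/55064 ≈ -0.57735)
(D + (-11588 - 1*1641))*(-44555 - 27277) = (-31791/55064 + (-11588 - 1*1641))*(-44555 - 27277) = (-31791/55064 + (-11588 - 1641))*(-71832) = (-31791/55064 - 13229)*(-71832) = -728473447/55064*(-71832) = 6540963080613/6883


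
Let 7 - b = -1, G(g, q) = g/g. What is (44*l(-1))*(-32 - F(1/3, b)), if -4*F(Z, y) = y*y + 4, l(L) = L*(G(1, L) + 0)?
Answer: 660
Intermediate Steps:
G(g, q) = 1
b = 8 (b = 7 - 1*(-1) = 7 + 1 = 8)
l(L) = L (l(L) = L*(1 + 0) = L*1 = L)
F(Z, y) = -1 - y²/4 (F(Z, y) = -(y*y + 4)/4 = -(y² + 4)/4 = -(4 + y²)/4 = -1 - y²/4)
(44*l(-1))*(-32 - F(1/3, b)) = (44*(-1))*(-32 - (-1 - ¼*8²)) = -44*(-32 - (-1 - ¼*64)) = -44*(-32 - (-1 - 16)) = -44*(-32 - 1*(-17)) = -44*(-32 + 17) = -44*(-15) = 660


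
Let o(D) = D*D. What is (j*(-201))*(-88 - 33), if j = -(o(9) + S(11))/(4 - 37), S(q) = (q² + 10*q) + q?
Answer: 238051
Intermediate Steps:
o(D) = D²
S(q) = q² + 11*q
j = 323/33 (j = -(9² + 11*(11 + 11))/(4 - 37) = -(81 + 11*22)/(-33) = -(81 + 242)*(-1)/33 = -323*(-1)/33 = -1*(-323/33) = 323/33 ≈ 9.7879)
(j*(-201))*(-88 - 33) = ((323/33)*(-201))*(-88 - 33) = -21641/11*(-121) = 238051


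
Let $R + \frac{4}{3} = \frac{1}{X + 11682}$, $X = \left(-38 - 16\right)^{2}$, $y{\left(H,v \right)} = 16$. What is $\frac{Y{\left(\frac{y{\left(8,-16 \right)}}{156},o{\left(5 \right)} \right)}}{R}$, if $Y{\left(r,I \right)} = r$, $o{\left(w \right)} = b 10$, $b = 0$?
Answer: $- \frac{19464}{253019} \approx -0.076927$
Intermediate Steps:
$X = 2916$ ($X = \left(-54\right)^{2} = 2916$)
$o{\left(w \right)} = 0$ ($o{\left(w \right)} = 0 \cdot 10 = 0$)
$R = - \frac{19463}{14598}$ ($R = - \frac{4}{3} + \frac{1}{2916 + 11682} = - \frac{4}{3} + \frac{1}{14598} = - \frac{19463}{14598} \approx -1.3333$)
$\frac{Y{\left(\frac{y{\left(8,-16 \right)}}{156},o{\left(5 \right)} \right)}}{R} = \frac{16 \cdot \frac{1}{156}}{- \frac{19463}{14598}} = 16 \cdot \frac{1}{156} \left(- \frac{14598}{19463}\right) = \frac{4}{39} \left(- \frac{14598}{19463}\right) = - \frac{19464}{253019}$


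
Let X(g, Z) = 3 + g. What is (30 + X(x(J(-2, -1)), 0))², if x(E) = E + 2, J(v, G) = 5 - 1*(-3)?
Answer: 1849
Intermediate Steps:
J(v, G) = 8 (J(v, G) = 5 + 3 = 8)
x(E) = 2 + E
(30 + X(x(J(-2, -1)), 0))² = (30 + (3 + (2 + 8)))² = (30 + (3 + 10))² = (30 + 13)² = 43² = 1849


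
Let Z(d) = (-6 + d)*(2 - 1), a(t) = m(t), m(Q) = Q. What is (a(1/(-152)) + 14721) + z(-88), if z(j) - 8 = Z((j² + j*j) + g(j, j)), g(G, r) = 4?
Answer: 4592679/152 ≈ 30215.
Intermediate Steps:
a(t) = t
Z(d) = -6 + d (Z(d) = (-6 + d)*1 = -6 + d)
z(j) = 6 + 2*j² (z(j) = 8 + (-6 + ((j² + j*j) + 4)) = 8 + (-6 + ((j² + j²) + 4)) = 8 + (-6 + (2*j² + 4)) = 8 + (-6 + (4 + 2*j²)) = 8 + (-2 + 2*j²) = 6 + 2*j²)
(a(1/(-152)) + 14721) + z(-88) = (1/(-152) + 14721) + (6 + 2*(-88)²) = (-1/152 + 14721) + (6 + 2*7744) = 2237591/152 + (6 + 15488) = 2237591/152 + 15494 = 4592679/152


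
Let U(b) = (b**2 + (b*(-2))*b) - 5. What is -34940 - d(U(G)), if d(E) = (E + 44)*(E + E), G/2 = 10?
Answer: -327350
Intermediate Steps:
G = 20 (G = 2*10 = 20)
U(b) = -5 - b**2 (U(b) = (b**2 + (-2*b)*b) - 5 = (b**2 - 2*b**2) - 5 = -b**2 - 5 = -5 - b**2)
d(E) = 2*E*(44 + E) (d(E) = (44 + E)*(2*E) = 2*E*(44 + E))
-34940 - d(U(G)) = -34940 - 2*(-5 - 1*20**2)*(44 + (-5 - 1*20**2)) = -34940 - 2*(-5 - 1*400)*(44 + (-5 - 1*400)) = -34940 - 2*(-5 - 400)*(44 + (-5 - 400)) = -34940 - 2*(-405)*(44 - 405) = -34940 - 2*(-405)*(-361) = -34940 - 1*292410 = -34940 - 292410 = -327350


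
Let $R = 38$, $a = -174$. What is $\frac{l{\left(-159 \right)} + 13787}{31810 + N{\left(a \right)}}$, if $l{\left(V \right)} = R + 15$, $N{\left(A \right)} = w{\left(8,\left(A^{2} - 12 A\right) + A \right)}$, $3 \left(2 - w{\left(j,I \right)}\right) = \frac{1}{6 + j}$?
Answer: $\frac{581280}{1336103} \approx 0.43506$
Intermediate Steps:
$w{\left(j,I \right)} = 2 - \frac{1}{3 \left(6 + j\right)}$
$N{\left(A \right)} = \frac{83}{42}$ ($N{\left(A \right)} = \frac{35 + 6 \cdot 8}{3 \left(6 + 8\right)} = \frac{35 + 48}{3 \cdot 14} = \frac{1}{3} \cdot \frac{1}{14} \cdot 83 = \frac{83}{42}$)
$l{\left(V \right)} = 53$ ($l{\left(V \right)} = 38 + 15 = 53$)
$\frac{l{\left(-159 \right)} + 13787}{31810 + N{\left(a \right)}} = \frac{53 + 13787}{31810 + \frac{83}{42}} = \frac{13840}{\frac{1336103}{42}} = 13840 \cdot \frac{42}{1336103} = \frac{581280}{1336103}$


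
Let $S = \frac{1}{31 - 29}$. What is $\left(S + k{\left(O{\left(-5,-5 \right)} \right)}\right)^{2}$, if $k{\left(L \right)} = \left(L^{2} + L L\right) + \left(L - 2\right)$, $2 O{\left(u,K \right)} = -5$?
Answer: $\frac{289}{4} \approx 72.25$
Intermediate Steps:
$O{\left(u,K \right)} = - \frac{5}{2}$ ($O{\left(u,K \right)} = \frac{1}{2} \left(-5\right) = - \frac{5}{2}$)
$k{\left(L \right)} = -2 + L + 2 L^{2}$ ($k{\left(L \right)} = \left(L^{2} + L^{2}\right) + \left(-2 + L\right) = 2 L^{2} + \left(-2 + L\right) = -2 + L + 2 L^{2}$)
$S = \frac{1}{2} \approx 0.5$
$\left(S + k{\left(O{\left(-5,-5 \right)} \right)}\right)^{2} = \left(\frac{1}{2} - \left(\frac{9}{2} - \frac{25}{2}\right)\right)^{2} = \left(\frac{1}{2} - -8\right)^{2} = \left(\frac{1}{2} + 8\right)^{2} = \left(\frac{17}{2}\right)^{2} = \frac{289}{4}$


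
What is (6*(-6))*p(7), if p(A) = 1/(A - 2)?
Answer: -36/5 ≈ -7.2000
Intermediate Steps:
p(A) = 1/(-2 + A)
(6*(-6))*p(7) = (6*(-6))/(-2 + 7) = -36/5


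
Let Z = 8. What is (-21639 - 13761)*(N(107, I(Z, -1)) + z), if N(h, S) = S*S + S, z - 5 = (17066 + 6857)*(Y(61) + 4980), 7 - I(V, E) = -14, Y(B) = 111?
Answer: -4311453084000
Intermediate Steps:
I(V, E) = 21 (I(V, E) = 7 - 1*(-14) = 7 + 14 = 21)
z = 121791998 (z = 5 + (17066 + 6857)*(111 + 4980) = 5 + 23923*5091 = 5 + 121791993 = 121791998)
N(h, S) = S + S**2 (N(h, S) = S**2 + S = S + S**2)
(-21639 - 13761)*(N(107, I(Z, -1)) + z) = (-21639 - 13761)*(21*(1 + 21) + 121791998) = -35400*(21*22 + 121791998) = -35400*(462 + 121791998) = -35400*121792460 = -4311453084000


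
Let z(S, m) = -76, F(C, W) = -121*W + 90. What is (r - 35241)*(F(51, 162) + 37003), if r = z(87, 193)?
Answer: -617729647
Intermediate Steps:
F(C, W) = 90 - 121*W
r = -76
(r - 35241)*(F(51, 162) + 37003) = (-76 - 35241)*((90 - 121*162) + 37003) = -35317*((90 - 19602) + 37003) = -35317*(-19512 + 37003) = -35317*17491 = -617729647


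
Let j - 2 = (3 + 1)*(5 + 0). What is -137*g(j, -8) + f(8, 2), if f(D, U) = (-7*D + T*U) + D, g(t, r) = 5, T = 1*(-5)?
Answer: -743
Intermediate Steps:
T = -5
j = 22 (j = 2 + (3 + 1)*(5 + 0) = 2 + 4*5 = 2 + 20 = 22)
f(D, U) = -6*D - 5*U (f(D, U) = (-7*D - 5*U) + D = -6*D - 5*U)
-137*g(j, -8) + f(8, 2) = -137*5 + (-6*8 - 5*2) = -685 + (-48 - 10) = -685 - 58 = -743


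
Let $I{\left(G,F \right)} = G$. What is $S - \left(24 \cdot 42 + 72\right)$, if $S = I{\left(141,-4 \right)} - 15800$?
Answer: $-16739$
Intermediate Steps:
$S = -15659$ ($S = 141 - 15800 = -15659$)
$S - \left(24 \cdot 42 + 72\right) = -15659 - \left(24 \cdot 42 + 72\right) = -15659 - \left(1008 + 72\right) = -15659 - 1080 = -16739$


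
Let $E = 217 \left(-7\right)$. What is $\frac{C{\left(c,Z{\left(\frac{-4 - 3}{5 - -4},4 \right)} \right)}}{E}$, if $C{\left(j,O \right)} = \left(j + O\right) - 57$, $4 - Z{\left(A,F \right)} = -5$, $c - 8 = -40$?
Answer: $\frac{80}{1519} \approx 0.052666$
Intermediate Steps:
$c = -32$ ($c = 8 - 40 = -32$)
$Z{\left(A,F \right)} = 9$ ($Z{\left(A,F \right)} = 4 - -5 = 4 + 5 = 9$)
$E = -1519$
$C{\left(j,O \right)} = -57 + O + j$ ($C{\left(j,O \right)} = \left(O + j\right) - 57 = -57 + O + j$)
$\frac{C{\left(c,Z{\left(\frac{-4 - 3}{5 - -4},4 \right)} \right)}}{E} = \frac{-57 + 9 - 32}{-1519} = \left(-80\right) \left(- \frac{1}{1519}\right) = \frac{80}{1519}$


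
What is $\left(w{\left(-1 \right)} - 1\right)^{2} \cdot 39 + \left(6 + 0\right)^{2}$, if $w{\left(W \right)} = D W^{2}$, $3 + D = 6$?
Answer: $192$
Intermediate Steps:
$D = 3$ ($D = -3 + 6 = 3$)
$w{\left(W \right)} = 3 W^{2}$
$\left(w{\left(-1 \right)} - 1\right)^{2} \cdot 39 + \left(6 + 0\right)^{2} = \left(3 \left(-1\right)^{2} - 1\right)^{2} \cdot 39 + \left(6 + 0\right)^{2} = \left(3 \cdot 1 - 1\right)^{2} \cdot 39 + 6^{2} = \left(3 - 1\right)^{2} \cdot 39 + 36 = 2^{2} \cdot 39 + 36 = 4 \cdot 39 + 36 = 156 + 36 = 192$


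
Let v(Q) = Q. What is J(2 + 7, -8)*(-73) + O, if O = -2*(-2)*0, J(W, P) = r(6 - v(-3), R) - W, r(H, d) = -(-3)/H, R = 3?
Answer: 1898/3 ≈ 632.67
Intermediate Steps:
r(H, d) = 3/H
J(W, P) = ⅓ - W (J(W, P) = 3/(6 - 1*(-3)) - W = 3/(6 + 3) - W = 3/9 - W = 3*(⅑) - W = ⅓ - W)
O = 0 (O = 4*0 = 0)
J(2 + 7, -8)*(-73) + O = (⅓ - (2 + 7))*(-73) + 0 = (⅓ - 1*9)*(-73) + 0 = (⅓ - 9)*(-73) + 0 = -26/3*(-73) + 0 = 1898/3 + 0 = 1898/3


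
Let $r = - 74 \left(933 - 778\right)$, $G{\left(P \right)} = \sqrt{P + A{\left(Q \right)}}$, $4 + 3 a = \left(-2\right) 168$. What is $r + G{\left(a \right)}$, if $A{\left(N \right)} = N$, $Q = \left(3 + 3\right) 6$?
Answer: $-11470 + \frac{2 i \sqrt{174}}{3} \approx -11470.0 + 8.7939 i$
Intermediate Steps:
$a = - \frac{340}{3}$ ($a = - \frac{4}{3} + \frac{\left(-2\right) 168}{3} = - \frac{4}{3} + \frac{1}{3} \left(-336\right) = - \frac{4}{3} - 112 = - \frac{340}{3} \approx -113.33$)
$Q = 36$ ($Q = 6 \cdot 6 = 36$)
$G{\left(P \right)} = \sqrt{36 + P}$ ($G{\left(P \right)} = \sqrt{P + 36} = \sqrt{36 + P}$)
$r = -11470$ ($r = \left(-74\right) 155 = -11470$)
$r + G{\left(a \right)} = -11470 + \sqrt{36 - \frac{340}{3}} = -11470 + \sqrt{- \frac{232}{3}} = -11470 + \frac{2 i \sqrt{174}}{3}$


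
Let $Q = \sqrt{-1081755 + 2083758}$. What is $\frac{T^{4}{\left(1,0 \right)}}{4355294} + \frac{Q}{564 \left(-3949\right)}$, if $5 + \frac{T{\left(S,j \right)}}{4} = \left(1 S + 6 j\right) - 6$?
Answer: $\frac{1280000}{2177647} - \frac{\sqrt{1002003}}{2227236} \approx 0.58734$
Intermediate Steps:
$Q = \sqrt{1002003} \approx 1001.0$
$T{\left(S,j \right)} = -44 + 4 S + 24 j$ ($T{\left(S,j \right)} = -20 + 4 \left(\left(1 S + 6 j\right) - 6\right) = -20 + 4 \left(\left(S + 6 j\right) - 6\right) = -20 + 4 \left(-6 + S + 6 j\right) = -20 + \left(-24 + 4 S + 24 j\right) = -44 + 4 S + 24 j$)
$\frac{T^{4}{\left(1,0 \right)}}{4355294} + \frac{Q}{564 \left(-3949\right)} = \frac{\left(-44 + 4 \cdot 1 + 24 \cdot 0\right)^{4}}{4355294} + \frac{\sqrt{1002003}}{564 \left(-3949\right)} = \left(-44 + 4 + 0\right)^{4} \cdot \frac{1}{4355294} + \frac{\sqrt{1002003}}{-2227236} = \left(-40\right)^{4} \cdot \frac{1}{4355294} + \sqrt{1002003} \left(- \frac{1}{2227236}\right) = 2560000 \cdot \frac{1}{4355294} - \frac{\sqrt{1002003}}{2227236} = \frac{1280000}{2177647} - \frac{\sqrt{1002003}}{2227236}$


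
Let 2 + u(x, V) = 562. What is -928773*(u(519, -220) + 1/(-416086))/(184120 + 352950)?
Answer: -216411686858907/223467308020 ≈ -968.43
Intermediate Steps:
u(x, V) = 560 (u(x, V) = -2 + 562 = 560)
-928773*(u(519, -220) + 1/(-416086))/(184120 + 352950) = -928773*(560 + 1/(-416086))/(184120 + 352950) = -928773/(537070/(560 - 1/416086)) = -928773/(537070/(233008159/416086)) = -928773/(537070*(416086/233008159)) = -928773/223467308020/233008159 = -928773*233008159/223467308020 = -216411686858907/223467308020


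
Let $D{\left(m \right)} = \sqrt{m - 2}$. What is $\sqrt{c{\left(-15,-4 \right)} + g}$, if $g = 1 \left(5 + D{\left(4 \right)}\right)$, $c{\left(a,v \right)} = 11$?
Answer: $\sqrt{16 + \sqrt{2}} \approx 4.173$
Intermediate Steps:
$D{\left(m \right)} = \sqrt{-2 + m}$
$g = 5 + \sqrt{2}$ ($g = 1 \left(5 + \sqrt{-2 + 4}\right) = 1 \left(5 + \sqrt{2}\right) = 5 + \sqrt{2} \approx 6.4142$)
$\sqrt{c{\left(-15,-4 \right)} + g} = \sqrt{11 + \left(5 + \sqrt{2}\right)} = \sqrt{16 + \sqrt{2}}$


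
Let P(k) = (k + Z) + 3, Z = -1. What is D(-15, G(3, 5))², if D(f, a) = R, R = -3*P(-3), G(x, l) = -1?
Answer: 9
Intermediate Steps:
P(k) = 2 + k (P(k) = (k - 1) + 3 = (-1 + k) + 3 = 2 + k)
R = 3 (R = -3*(2 - 3) = -3*(-1) = 3)
D(f, a) = 3
D(-15, G(3, 5))² = 3² = 9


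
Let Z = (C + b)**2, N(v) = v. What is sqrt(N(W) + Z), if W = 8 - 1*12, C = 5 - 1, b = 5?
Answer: sqrt(77) ≈ 8.7750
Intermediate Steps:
C = 4
W = -4 (W = 8 - 12 = -4)
Z = 81 (Z = (4 + 5)**2 = 9**2 = 81)
sqrt(N(W) + Z) = sqrt(-4 + 81) = sqrt(77)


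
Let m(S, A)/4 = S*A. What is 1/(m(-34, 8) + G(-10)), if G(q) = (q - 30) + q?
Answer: -1/1138 ≈ -0.00087873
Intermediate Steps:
m(S, A) = 4*A*S (m(S, A) = 4*(S*A) = 4*(A*S) = 4*A*S)
G(q) = -30 + 2*q (G(q) = (-30 + q) + q = -30 + 2*q)
1/(m(-34, 8) + G(-10)) = 1/(4*8*(-34) + (-30 + 2*(-10))) = 1/(-1088 + (-30 - 20)) = 1/(-1088 - 50) = 1/(-1138) = -1/1138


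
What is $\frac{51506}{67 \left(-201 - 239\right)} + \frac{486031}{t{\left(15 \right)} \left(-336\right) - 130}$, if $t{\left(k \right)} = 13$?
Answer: $- \frac{279997459}{2550020} \approx -109.8$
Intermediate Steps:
$\frac{51506}{67 \left(-201 - 239\right)} + \frac{486031}{t{\left(15 \right)} \left(-336\right) - 130} = \frac{51506}{67 \left(-201 - 239\right)} + \frac{486031}{13 \left(-336\right) - 130} = \frac{51506}{67 \left(-440\right)} + \frac{486031}{-4368 - 130} = \frac{51506}{-29480} + \frac{486031}{-4498} = 51506 \left(- \frac{1}{29480}\right) + 486031 \left(- \frac{1}{4498}\right) = - \frac{25753}{14740} - \frac{37387}{346} = - \frac{279997459}{2550020}$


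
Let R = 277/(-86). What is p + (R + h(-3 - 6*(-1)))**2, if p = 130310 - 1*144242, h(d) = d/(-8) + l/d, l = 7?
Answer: -14836216559/1065024 ≈ -13930.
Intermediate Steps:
R = -277/86 (R = 277*(-1/86) = -277/86 ≈ -3.2209)
h(d) = 7/d - d/8 (h(d) = d/(-8) + 7/d = d*(-1/8) + 7/d = -d/8 + 7/d = 7/d - d/8)
p = -13932 (p = 130310 - 144242 = -13932)
p + (R + h(-3 - 6*(-1)))**2 = -13932 + (-277/86 + (7/(-3 - 6*(-1)) - (-3 - 6*(-1))/8))**2 = -13932 + (-277/86 + (7/(-3 - 1*(-6)) - (-3 - 1*(-6))/8))**2 = -13932 + (-277/86 + (7/(-3 + 6) - (-3 + 6)/8))**2 = -13932 + (-277/86 + (7/3 - 1/8*3))**2 = -13932 + (-277/86 + (7*(1/3) - 3/8))**2 = -13932 + (-277/86 + (7/3 - 3/8))**2 = -13932 + (-277/86 + 47/24)**2 = -13932 + (-1303/1032)**2 = -13932 + 1697809/1065024 = -14836216559/1065024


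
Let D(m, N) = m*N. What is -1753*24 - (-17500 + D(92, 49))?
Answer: -29080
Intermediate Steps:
D(m, N) = N*m
-1753*24 - (-17500 + D(92, 49)) = -1753*24 - (-17500 + 49*92) = -42072 - (-17500 + 4508) = -42072 - 1*(-12992) = -42072 + 12992 = -29080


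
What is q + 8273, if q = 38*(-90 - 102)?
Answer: 977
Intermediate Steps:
q = -7296 (q = 38*(-192) = -7296)
q + 8273 = -7296 + 8273 = 977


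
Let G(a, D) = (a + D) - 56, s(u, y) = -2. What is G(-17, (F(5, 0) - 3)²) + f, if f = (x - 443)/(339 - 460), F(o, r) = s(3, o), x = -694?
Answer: -4671/121 ≈ -38.603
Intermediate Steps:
F(o, r) = -2
G(a, D) = -56 + D + a (G(a, D) = (D + a) - 56 = -56 + D + a)
f = 1137/121 (f = (-694 - 443)/(339 - 460) = -1137/(-121) = -1137*(-1/121) = 1137/121 ≈ 9.3967)
G(-17, (F(5, 0) - 3)²) + f = (-56 + (-2 - 3)² - 17) + 1137/121 = (-56 + (-5)² - 17) + 1137/121 = (-56 + 25 - 17) + 1137/121 = -48 + 1137/121 = -4671/121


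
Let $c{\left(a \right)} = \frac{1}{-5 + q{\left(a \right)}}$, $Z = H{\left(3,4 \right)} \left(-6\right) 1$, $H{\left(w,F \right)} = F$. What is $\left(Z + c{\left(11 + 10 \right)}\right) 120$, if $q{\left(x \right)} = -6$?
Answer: $- \frac{31800}{11} \approx -2890.9$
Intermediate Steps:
$Z = -24$ ($Z = 4 \left(-6\right) 1 = \left(-24\right) 1 = -24$)
$c{\left(a \right)} = - \frac{1}{11}$ ($c{\left(a \right)} = \frac{1}{-5 - 6} = \frac{1}{-11} = - \frac{1}{11}$)
$\left(Z + c{\left(11 + 10 \right)}\right) 120 = \left(-24 - \frac{1}{11}\right) 120 = \left(- \frac{265}{11}\right) 120 = - \frac{31800}{11}$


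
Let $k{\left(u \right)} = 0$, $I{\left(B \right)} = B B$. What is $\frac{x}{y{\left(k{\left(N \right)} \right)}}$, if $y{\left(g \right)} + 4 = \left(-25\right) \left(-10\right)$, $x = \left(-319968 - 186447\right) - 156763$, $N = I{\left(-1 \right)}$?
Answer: $- \frac{331589}{123} \approx -2695.8$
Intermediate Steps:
$I{\left(B \right)} = B^{2}$
$N = 1$ ($N = \left(-1\right)^{2} = 1$)
$x = -663178$ ($x = -506415 - 156763 = -663178$)
$y{\left(g \right)} = 246$ ($y{\left(g \right)} = -4 - -250 = -4 + 250 = 246$)
$\frac{x}{y{\left(k{\left(N \right)} \right)}} = - \frac{663178}{246} = \left(-663178\right) \frac{1}{246} = - \frac{331589}{123}$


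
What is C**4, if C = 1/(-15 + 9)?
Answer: 1/1296 ≈ 0.00077160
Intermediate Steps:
C = -1/6 (C = 1/(-6) = -1/6 ≈ -0.16667)
C**4 = (-1/6)**4 = 1/1296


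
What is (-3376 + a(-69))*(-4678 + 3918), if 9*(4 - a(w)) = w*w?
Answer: 2964760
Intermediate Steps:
a(w) = 4 - w²/9 (a(w) = 4 - w*w/9 = 4 - w²/9)
(-3376 + a(-69))*(-4678 + 3918) = (-3376 + (4 - ⅑*(-69)²))*(-4678 + 3918) = (-3376 + (4 - ⅑*4761))*(-760) = (-3376 + (4 - 529))*(-760) = (-3376 - 525)*(-760) = -3901*(-760) = 2964760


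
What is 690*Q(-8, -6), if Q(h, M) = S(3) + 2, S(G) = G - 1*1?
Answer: 2760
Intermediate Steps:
S(G) = -1 + G (S(G) = G - 1 = -1 + G)
Q(h, M) = 4 (Q(h, M) = (-1 + 3) + 2 = 2 + 2 = 4)
690*Q(-8, -6) = 690*4 = 2760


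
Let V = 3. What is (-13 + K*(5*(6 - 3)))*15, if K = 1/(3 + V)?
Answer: -315/2 ≈ -157.50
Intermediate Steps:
K = 1/6 (K = 1/(3 + 3) = 1/6 ≈ 0.16667)
(-13 + K*(5*(6 - 3)))*15 = (-13 + (5*(6 - 3))/6)*15 = (-13 + (5*3)/6)*15 = (-13 + (1/6)*15)*15 = (-13 + 5/2)*15 = -21/2*15 = -315/2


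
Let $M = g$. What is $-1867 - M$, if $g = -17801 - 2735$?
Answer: $18669$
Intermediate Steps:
$g = -20536$ ($g = -17801 - 2735 = -20536$)
$M = -20536$
$-1867 - M = -1867 - -20536 = -1867 + 20536 = 18669$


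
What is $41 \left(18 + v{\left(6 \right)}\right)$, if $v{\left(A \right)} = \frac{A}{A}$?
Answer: $779$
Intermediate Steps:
$v{\left(A \right)} = 1$
$41 \left(18 + v{\left(6 \right)}\right) = 41 \left(18 + 1\right) = 41 \cdot 19 = 779$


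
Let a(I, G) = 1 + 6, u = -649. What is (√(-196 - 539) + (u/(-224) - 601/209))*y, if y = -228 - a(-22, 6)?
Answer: -238995/46816 - 1645*I*√15 ≈ -5.105 - 6371.1*I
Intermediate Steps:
a(I, G) = 7
y = -235 (y = -228 - 1*7 = -228 - 7 = -235)
(√(-196 - 539) + (u/(-224) - 601/209))*y = (√(-196 - 539) + (-649/(-224) - 601/209))*(-235) = (√(-735) + (-649*(-1/224) - 601*1/209))*(-235) = (7*I*√15 + (649/224 - 601/209))*(-235) = (7*I*√15 + 1017/46816)*(-235) = (1017/46816 + 7*I*√15)*(-235) = -238995/46816 - 1645*I*√15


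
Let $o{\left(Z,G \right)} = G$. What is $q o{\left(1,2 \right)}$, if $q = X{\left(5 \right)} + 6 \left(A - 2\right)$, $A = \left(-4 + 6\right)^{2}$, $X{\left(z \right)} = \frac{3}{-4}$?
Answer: $\frac{45}{2} \approx 22.5$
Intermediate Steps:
$X{\left(z \right)} = - \frac{3}{4}$ ($X{\left(z \right)} = 3 \left(- \frac{1}{4}\right) = - \frac{3}{4}$)
$A = 4$ ($A = 2^{2} = 4$)
$q = \frac{45}{4}$ ($q = - \frac{3}{4} + 6 \left(4 - 2\right) = - \frac{3}{4} + 6 \cdot 2 = - \frac{3}{4} + 12 = \frac{45}{4} \approx 11.25$)
$q o{\left(1,2 \right)} = \frac{45}{4} \cdot 2 = \frac{45}{2}$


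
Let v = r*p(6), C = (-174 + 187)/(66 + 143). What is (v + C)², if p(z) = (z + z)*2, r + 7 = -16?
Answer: 13306776025/43681 ≈ 3.0464e+5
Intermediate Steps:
r = -23 (r = -7 - 16 = -23)
p(z) = 4*z (p(z) = (2*z)*2 = 4*z)
C = 13/209 ≈ 0.062201
v = -552 (v = -92*6 = -23*24 = -552)
(v + C)² = (-552 + 13/209)² = (-115355/209)² = 13306776025/43681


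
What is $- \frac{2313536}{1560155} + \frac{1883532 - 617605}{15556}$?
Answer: $\frac{1939052972669}{24269771180} \approx 79.896$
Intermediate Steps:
$- \frac{2313536}{1560155} + \frac{1883532 - 617605}{15556} = \left(-2313536\right) \frac{1}{1560155} + \left(1883532 - 617605\right) \frac{1}{15556} = - \frac{2313536}{1560155} + 1265927 \cdot \frac{1}{15556} = - \frac{2313536}{1560155} + \frac{1265927}{15556} = \frac{1939052972669}{24269771180}$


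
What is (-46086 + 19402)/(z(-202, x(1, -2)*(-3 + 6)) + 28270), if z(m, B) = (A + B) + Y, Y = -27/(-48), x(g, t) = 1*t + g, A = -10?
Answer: -426944/452121 ≈ -0.94431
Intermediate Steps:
x(g, t) = g + t (x(g, t) = t + g = g + t)
Y = 9/16 (Y = -27*(-1/48) = 9/16 ≈ 0.56250)
z(m, B) = -151/16 + B (z(m, B) = (-10 + B) + 9/16 = -151/16 + B)
(-46086 + 19402)/(z(-202, x(1, -2)*(-3 + 6)) + 28270) = (-46086 + 19402)/((-151/16 + (1 - 2)*(-3 + 6)) + 28270) = -26684/((-151/16 - 1*3) + 28270) = -26684/((-151/16 - 3) + 28270) = -26684/(-199/16 + 28270) = -26684/452121/16 = -26684*16/452121 = -426944/452121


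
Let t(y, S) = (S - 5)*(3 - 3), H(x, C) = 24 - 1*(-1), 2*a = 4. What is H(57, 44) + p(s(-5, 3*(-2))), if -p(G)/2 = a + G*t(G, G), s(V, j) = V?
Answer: 21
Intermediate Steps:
a = 2 (a = (½)*4 = 2)
H(x, C) = 25 (H(x, C) = 24 + 1 = 25)
t(y, S) = 0 (t(y, S) = (-5 + S)*0 = 0)
p(G) = -4 (p(G) = -2*(2 + G*0) = -2*(2 + 0) = -2*2 = -4)
H(57, 44) + p(s(-5, 3*(-2))) = 25 - 4 = 21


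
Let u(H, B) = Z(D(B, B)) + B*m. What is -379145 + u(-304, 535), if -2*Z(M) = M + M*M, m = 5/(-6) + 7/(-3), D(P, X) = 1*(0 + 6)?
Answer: -2285161/6 ≈ -3.8086e+5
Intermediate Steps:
D(P, X) = 6 (D(P, X) = 1*6 = 6)
m = -19/6 (m = 5*(-1/6) + 7*(-1/3) = -5/6 - 7/3 = -19/6 ≈ -3.1667)
Z(M) = -M/2 - M**2/2 (Z(M) = -(M + M*M)/2 = -(M + M**2)/2 = -M/2 - M**2/2)
u(H, B) = -21 - 19*B/6 (u(H, B) = -1/2*6*(1 + 6) + B*(-19/6) = -1/2*6*7 - 19*B/6 = -21 - 19*B/6)
-379145 + u(-304, 535) = -379145 + (-21 - 19/6*535) = -379145 + (-21 - 10165/6) = -379145 - 10291/6 = -2285161/6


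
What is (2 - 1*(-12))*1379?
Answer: 19306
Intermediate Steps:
(2 - 1*(-12))*1379 = (2 + 12)*1379 = 14*1379 = 19306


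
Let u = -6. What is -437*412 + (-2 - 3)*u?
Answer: -180014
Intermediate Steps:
-437*412 + (-2 - 3)*u = -437*412 + (-2 - 3)*(-6) = -180044 - 5*(-6) = -180044 + 30 = -180014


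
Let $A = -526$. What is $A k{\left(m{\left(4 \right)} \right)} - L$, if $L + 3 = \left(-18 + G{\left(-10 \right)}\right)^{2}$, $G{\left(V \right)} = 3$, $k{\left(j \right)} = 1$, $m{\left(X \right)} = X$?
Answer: $-748$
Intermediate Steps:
$L = 222$ ($L = -3 + \left(-18 + 3\right)^{2} = -3 + \left(-15\right)^{2} = -3 + 225 = 222$)
$A k{\left(m{\left(4 \right)} \right)} - L = \left(-526\right) 1 - 222 = -526 - 222 = -748$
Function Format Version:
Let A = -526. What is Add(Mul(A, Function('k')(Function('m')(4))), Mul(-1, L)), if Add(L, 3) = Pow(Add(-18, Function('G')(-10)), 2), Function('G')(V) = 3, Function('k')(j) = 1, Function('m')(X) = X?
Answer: -748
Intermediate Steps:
L = 222 (L = Add(-3, Pow(Add(-18, 3), 2)) = Add(-3, Pow(-15, 2)) = Add(-3, 225) = 222)
Add(Mul(A, Function('k')(Function('m')(4))), Mul(-1, L)) = Add(Mul(-526, 1), Mul(-1, 222)) = Add(-526, -222) = -748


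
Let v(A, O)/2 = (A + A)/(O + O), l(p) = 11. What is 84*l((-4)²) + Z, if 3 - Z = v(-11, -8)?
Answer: 3697/4 ≈ 924.25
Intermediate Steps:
v(A, O) = 2*A/O (v(A, O) = 2*((A + A)/(O + O)) = 2*((2*A)/((2*O))) = 2*((2*A)*(1/(2*O))) = 2*(A/O) = 2*A/O)
Z = ¼ (Z = 3 - 2*(-11)/(-8) = 3 - 2*(-11)*(-1)/8 = 3 - 1*11/4 = 3 - 11/4 = ¼ ≈ 0.25000)
84*l((-4)²) + Z = 84*11 + ¼ = 924 + ¼ = 3697/4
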